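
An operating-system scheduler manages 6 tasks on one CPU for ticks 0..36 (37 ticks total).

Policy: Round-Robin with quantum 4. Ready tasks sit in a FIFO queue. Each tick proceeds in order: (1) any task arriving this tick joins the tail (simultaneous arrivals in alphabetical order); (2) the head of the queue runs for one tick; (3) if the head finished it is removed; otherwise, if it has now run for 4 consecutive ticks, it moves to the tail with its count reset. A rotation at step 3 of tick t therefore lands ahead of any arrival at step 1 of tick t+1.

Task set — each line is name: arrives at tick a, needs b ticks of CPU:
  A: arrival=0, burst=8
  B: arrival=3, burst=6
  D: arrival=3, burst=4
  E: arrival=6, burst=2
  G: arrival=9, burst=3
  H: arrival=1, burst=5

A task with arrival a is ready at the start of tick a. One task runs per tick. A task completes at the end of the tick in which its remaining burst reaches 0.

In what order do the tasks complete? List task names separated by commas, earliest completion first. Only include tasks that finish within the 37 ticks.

completion order = D, A, E, H, G, B

t=0: queue=[A] q_used=0 → run A
t=1: queue=[A,H] q_used=1 → run A
t=2: queue=[A,H] q_used=2 → run A
t=3: queue=[A,H,B,D] q_used=3 → run A
t=4: queue=[H,B,D,A] q_used=0 → run H
t=5: queue=[H,B,D,A] q_used=1 → run H
t=6: queue=[H,B,D,A,E] q_used=2 → run H
t=7: queue=[H,B,D,A,E] q_used=3 → run H
t=8: queue=[B,D,A,E,H] q_used=0 → run B
t=9: queue=[B,D,A,E,H,G] q_used=1 → run B
t=10: queue=[B,D,A,E,H,G] q_used=2 → run B
t=11: queue=[B,D,A,E,H,G] q_used=3 → run B
t=12: queue=[D,A,E,H,G,B] q_used=0 → run D
t=13: queue=[D,A,E,H,G,B] q_used=1 → run D
t=14: queue=[D,A,E,H,G,B] q_used=2 → run D
t=15: queue=[D,A,E,H,G,B] q_used=3 → run D
t=16: queue=[A,E,H,G,B] q_used=0 → run A
t=17: queue=[A,E,H,G,B] q_used=1 → run A
t=18: queue=[A,E,H,G,B] q_used=2 → run A
t=19: queue=[A,E,H,G,B] q_used=3 → run A
t=20: queue=[E,H,G,B] q_used=0 → run E
t=21: queue=[E,H,G,B] q_used=1 → run E
t=22: queue=[H,G,B] q_used=0 → run H
t=23: queue=[G,B] q_used=0 → run G
t=24: queue=[G,B] q_used=1 → run G
t=25: queue=[G,B] q_used=2 → run G
t=26: queue=[B] q_used=0 → run B
t=27: queue=[B] q_used=1 → run B
t=28: (idle)
t=29: (idle)
t=30: (idle)
t=31: (idle)
t=32: (idle)
t=33: (idle)
t=34: (idle)
t=35: (idle)
t=36: (idle)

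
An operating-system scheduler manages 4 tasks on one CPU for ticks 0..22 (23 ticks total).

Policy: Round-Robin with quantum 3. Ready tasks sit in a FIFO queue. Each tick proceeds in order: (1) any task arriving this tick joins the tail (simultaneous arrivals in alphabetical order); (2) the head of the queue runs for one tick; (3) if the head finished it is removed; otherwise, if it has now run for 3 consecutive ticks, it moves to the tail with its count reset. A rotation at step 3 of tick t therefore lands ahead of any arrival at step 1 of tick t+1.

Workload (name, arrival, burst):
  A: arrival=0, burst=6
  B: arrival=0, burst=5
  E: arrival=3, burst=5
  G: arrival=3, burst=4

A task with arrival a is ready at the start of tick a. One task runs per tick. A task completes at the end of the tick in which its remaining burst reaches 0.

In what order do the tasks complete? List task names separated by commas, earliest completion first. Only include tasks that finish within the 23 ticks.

t=0: queue=[A,B] q_used=0 → run A
t=1: queue=[A,B] q_used=1 → run A
t=2: queue=[A,B] q_used=2 → run A
t=3: queue=[B,A,E,G] q_used=0 → run B
t=4: queue=[B,A,E,G] q_used=1 → run B
t=5: queue=[B,A,E,G] q_used=2 → run B
t=6: queue=[A,E,G,B] q_used=0 → run A
t=7: queue=[A,E,G,B] q_used=1 → run A
t=8: queue=[A,E,G,B] q_used=2 → run A
t=9: queue=[E,G,B] q_used=0 → run E
t=10: queue=[E,G,B] q_used=1 → run E
t=11: queue=[E,G,B] q_used=2 → run E
t=12: queue=[G,B,E] q_used=0 → run G
t=13: queue=[G,B,E] q_used=1 → run G
t=14: queue=[G,B,E] q_used=2 → run G
t=15: queue=[B,E,G] q_used=0 → run B
t=16: queue=[B,E,G] q_used=1 → run B
t=17: queue=[E,G] q_used=0 → run E
t=18: queue=[E,G] q_used=1 → run E
t=19: queue=[G] q_used=0 → run G
t=20: (idle)
t=21: (idle)
t=22: (idle)

completion order = A, B, E, G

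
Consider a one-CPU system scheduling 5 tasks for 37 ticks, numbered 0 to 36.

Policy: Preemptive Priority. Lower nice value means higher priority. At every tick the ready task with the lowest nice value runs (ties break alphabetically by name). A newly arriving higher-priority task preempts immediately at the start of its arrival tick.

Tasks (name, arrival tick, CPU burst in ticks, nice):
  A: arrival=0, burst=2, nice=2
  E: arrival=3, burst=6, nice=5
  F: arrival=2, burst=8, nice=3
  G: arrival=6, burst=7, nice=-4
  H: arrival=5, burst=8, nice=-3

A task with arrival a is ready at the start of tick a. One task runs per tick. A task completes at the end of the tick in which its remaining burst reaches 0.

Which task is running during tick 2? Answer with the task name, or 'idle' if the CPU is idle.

t=0: ready={A} → run A
t=1: ready={A} → run A
t=2: ready={F} → run F
t=3: ready={E,F} → run F
t=4: ready={E,F} → run F
t=5: ready={E,F,H} → run H
t=6: ready={E,F,G,H} → run G
t=7: ready={E,F,G,H} → run G
t=8: ready={E,F,G,H} → run G
t=9: ready={E,F,G,H} → run G
t=10: ready={E,F,G,H} → run G
t=11: ready={E,F,G,H} → run G
t=12: ready={E,F,G,H} → run G
t=13: ready={E,F,H} → run H
t=14: ready={E,F,H} → run H
t=15: ready={E,F,H} → run H
t=16: ready={E,F,H} → run H
t=17: ready={E,F,H} → run H
t=18: ready={E,F,H} → run H
t=19: ready={E,F,H} → run H
t=20: ready={E,F} → run F
t=21: ready={E,F} → run F
t=22: ready={E,F} → run F
t=23: ready={E,F} → run F
t=24: ready={E,F} → run F
t=25: ready={E} → run E
t=26: ready={E} → run E
t=27: ready={E} → run E
t=28: ready={E} → run E
t=29: ready={E} → run E
t=30: ready={E} → run E
t=31: (idle)
t=32: (idle)
t=33: (idle)
t=34: (idle)
t=35: (idle)
t=36: (idle)

running at tick 2 = F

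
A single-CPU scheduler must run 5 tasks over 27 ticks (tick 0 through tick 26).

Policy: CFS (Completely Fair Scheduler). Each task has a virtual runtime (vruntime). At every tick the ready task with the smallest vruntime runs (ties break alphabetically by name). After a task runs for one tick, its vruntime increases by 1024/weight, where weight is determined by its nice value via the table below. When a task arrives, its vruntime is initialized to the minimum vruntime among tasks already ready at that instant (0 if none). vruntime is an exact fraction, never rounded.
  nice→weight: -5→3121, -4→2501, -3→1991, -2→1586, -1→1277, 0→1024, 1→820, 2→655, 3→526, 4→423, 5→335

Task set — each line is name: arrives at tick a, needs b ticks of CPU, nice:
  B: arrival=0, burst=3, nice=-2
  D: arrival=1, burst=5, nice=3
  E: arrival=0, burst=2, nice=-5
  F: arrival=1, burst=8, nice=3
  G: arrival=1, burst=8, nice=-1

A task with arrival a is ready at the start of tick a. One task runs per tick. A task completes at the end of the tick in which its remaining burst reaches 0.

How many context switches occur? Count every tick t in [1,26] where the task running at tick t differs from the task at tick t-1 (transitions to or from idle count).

t=0: vr[B=0 E=0] → run B
t=1: vr[B=512/793 D=0 E=0 F=0 G=0] → run D
t=2: vr[B=512/793 D=512/263 E=0 F=0 G=0] → run E
t=3: vr[B=512/793 D=512/263 E=1024/3121 F=0 G=0] → run F
t=4: vr[B=512/793 D=512/263 E=1024/3121 F=512/263 G=0] → run G
t=5: vr[B=512/793 D=512/263 E=1024/3121 F=512/263 G=1024/1277] → run E
t=6: vr[B=512/793 D=512/263 F=512/263 G=1024/1277] → run B
t=7: vr[B=1024/793 D=512/263 F=512/263 G=1024/1277] → run G
t=8: vr[B=1024/793 D=512/263 F=512/263 G=2048/1277] → run B
t=9: vr[D=512/263 F=512/263 G=2048/1277] → run G
t=10: vr[D=512/263 F=512/263 G=3072/1277] → run D
t=11: vr[D=1024/263 F=512/263 G=3072/1277] → run F
t=12: vr[D=1024/263 F=1024/263 G=3072/1277] → run G
t=13: vr[D=1024/263 F=1024/263 G=4096/1277] → run G
t=14: vr[D=1024/263 F=1024/263 G=5120/1277] → run D
t=15: vr[D=1536/263 F=1024/263 G=5120/1277] → run F
t=16: vr[D=1536/263 F=1536/263 G=5120/1277] → run G
t=17: vr[D=1536/263 F=1536/263 G=6144/1277] → run G
t=18: vr[D=1536/263 F=1536/263 G=7168/1277] → run G
t=19: vr[D=1536/263 F=1536/263] → run D
t=20: vr[D=2048/263 F=1536/263] → run F
t=21: vr[D=2048/263 F=2048/263] → run D
t=22: vr[F=2048/263] → run F
t=23: vr[F=2560/263] → run F
t=24: vr[F=3072/263] → run F
t=25: vr[F=3584/263] → run F
t=26: (idle)

context switches = 20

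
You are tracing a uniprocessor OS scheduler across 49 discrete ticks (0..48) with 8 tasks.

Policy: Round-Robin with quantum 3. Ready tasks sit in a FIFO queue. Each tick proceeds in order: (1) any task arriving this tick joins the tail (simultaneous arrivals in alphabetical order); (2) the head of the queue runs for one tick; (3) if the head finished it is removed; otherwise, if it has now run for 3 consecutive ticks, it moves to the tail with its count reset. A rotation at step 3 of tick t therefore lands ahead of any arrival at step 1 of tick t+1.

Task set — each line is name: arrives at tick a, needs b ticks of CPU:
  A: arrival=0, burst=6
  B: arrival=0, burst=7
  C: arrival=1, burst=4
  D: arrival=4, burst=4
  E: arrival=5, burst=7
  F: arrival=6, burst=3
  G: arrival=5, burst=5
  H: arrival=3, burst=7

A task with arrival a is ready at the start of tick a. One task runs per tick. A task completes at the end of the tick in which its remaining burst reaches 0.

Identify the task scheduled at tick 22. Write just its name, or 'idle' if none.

running at tick 22 = G

t=0: queue=[A,B] q_used=0 → run A
t=1: queue=[A,B,C] q_used=1 → run A
t=2: queue=[A,B,C] q_used=2 → run A
t=3: queue=[B,C,A,H] q_used=0 → run B
t=4: queue=[B,C,A,H,D] q_used=1 → run B
t=5: queue=[B,C,A,H,D,E,G] q_used=2 → run B
t=6: queue=[C,A,H,D,E,G,B,F] q_used=0 → run C
t=7: queue=[C,A,H,D,E,G,B,F] q_used=1 → run C
t=8: queue=[C,A,H,D,E,G,B,F] q_used=2 → run C
t=9: queue=[A,H,D,E,G,B,F,C] q_used=0 → run A
t=10: queue=[A,H,D,E,G,B,F,C] q_used=1 → run A
t=11: queue=[A,H,D,E,G,B,F,C] q_used=2 → run A
t=12: queue=[H,D,E,G,B,F,C] q_used=0 → run H
t=13: queue=[H,D,E,G,B,F,C] q_used=1 → run H
t=14: queue=[H,D,E,G,B,F,C] q_used=2 → run H
t=15: queue=[D,E,G,B,F,C,H] q_used=0 → run D
t=16: queue=[D,E,G,B,F,C,H] q_used=1 → run D
t=17: queue=[D,E,G,B,F,C,H] q_used=2 → run D
t=18: queue=[E,G,B,F,C,H,D] q_used=0 → run E
t=19: queue=[E,G,B,F,C,H,D] q_used=1 → run E
t=20: queue=[E,G,B,F,C,H,D] q_used=2 → run E
t=21: queue=[G,B,F,C,H,D,E] q_used=0 → run G
t=22: queue=[G,B,F,C,H,D,E] q_used=1 → run G
t=23: queue=[G,B,F,C,H,D,E] q_used=2 → run G
t=24: queue=[B,F,C,H,D,E,G] q_used=0 → run B
t=25: queue=[B,F,C,H,D,E,G] q_used=1 → run B
t=26: queue=[B,F,C,H,D,E,G] q_used=2 → run B
t=27: queue=[F,C,H,D,E,G,B] q_used=0 → run F
t=28: queue=[F,C,H,D,E,G,B] q_used=1 → run F
t=29: queue=[F,C,H,D,E,G,B] q_used=2 → run F
t=30: queue=[C,H,D,E,G,B] q_used=0 → run C
t=31: queue=[H,D,E,G,B] q_used=0 → run H
t=32: queue=[H,D,E,G,B] q_used=1 → run H
t=33: queue=[H,D,E,G,B] q_used=2 → run H
t=34: queue=[D,E,G,B,H] q_used=0 → run D
t=35: queue=[E,G,B,H] q_used=0 → run E
t=36: queue=[E,G,B,H] q_used=1 → run E
t=37: queue=[E,G,B,H] q_used=2 → run E
t=38: queue=[G,B,H,E] q_used=0 → run G
t=39: queue=[G,B,H,E] q_used=1 → run G
t=40: queue=[B,H,E] q_used=0 → run B
t=41: queue=[H,E] q_used=0 → run H
t=42: queue=[E] q_used=0 → run E
t=43: (idle)
t=44: (idle)
t=45: (idle)
t=46: (idle)
t=47: (idle)
t=48: (idle)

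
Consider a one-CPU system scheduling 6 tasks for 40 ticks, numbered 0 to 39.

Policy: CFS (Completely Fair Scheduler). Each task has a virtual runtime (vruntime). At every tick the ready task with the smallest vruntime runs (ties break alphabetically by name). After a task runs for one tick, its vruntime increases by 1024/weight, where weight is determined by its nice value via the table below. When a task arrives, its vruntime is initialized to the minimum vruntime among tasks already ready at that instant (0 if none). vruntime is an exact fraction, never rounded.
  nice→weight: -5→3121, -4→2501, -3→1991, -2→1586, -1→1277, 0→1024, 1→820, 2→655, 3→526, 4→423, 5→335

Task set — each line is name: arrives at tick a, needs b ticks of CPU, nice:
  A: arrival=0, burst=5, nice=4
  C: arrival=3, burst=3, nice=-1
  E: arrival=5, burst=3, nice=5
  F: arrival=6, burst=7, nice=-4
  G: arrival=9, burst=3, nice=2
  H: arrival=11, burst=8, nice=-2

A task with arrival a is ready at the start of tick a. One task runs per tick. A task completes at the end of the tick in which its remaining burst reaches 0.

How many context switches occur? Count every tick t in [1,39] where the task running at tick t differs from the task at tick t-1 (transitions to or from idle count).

t=0: vr[A=0] → run A
t=1: vr[A=1024/423] → run A
t=2: vr[A=2048/423] → run A
t=3: vr[A=1024/141 C=1024/141] → run A
t=4: vr[A=4096/423 C=1024/141] → run C
t=5: vr[A=4096/423 C=1452032/180057 E=1452032/180057] → run C
t=6: vr[A=4096/423 C=1596416/180057 E=1452032/180057 F=1452032/180057] → run E
t=7: vr[A=4096/423 C=1596416/180057 E=670809088/60319095 F=1452032/180057] → run F
t=8: vr[A=4096/423 C=1596416/180057 E=670809088/60319095 F=3815910400/450322557] → run F
t=9: vr[A=4096/423 C=1596416/180057 E=670809088/60319095 F=4000288768/450322557 G=1596416/180057] → run C
t=10: vr[A=4096/423 E=670809088/60319095 F=4000288768/450322557 G=1596416/180057] → run G
t=11: vr[A=4096/423 E=670809088/60319095 F=4000288768/450322557 G=1230030848/117937335 H=4000288768/450322557] → run F
t=12: vr[A=4096/423 E=670809088/60319095 F=4184667136/450322557 G=1230030848/117937335 H=4000288768/450322557] → run H
t=13: vr[A=4096/423 E=670809088/60319095 F=4184667136/450322557 G=1230030848/117937335 H=55783510528/5854193241] → run F
t=14: vr[A=4096/423 E=670809088/60319095 F=4369045504/450322557 G=1230030848/117937335 H=55783510528/5854193241] → run H
t=15: vr[A=4096/423 E=670809088/60319095 F=4369045504/450322557 G=1230030848/117937335 H=59563267072/5854193241] → run A
t=16: vr[E=670809088/60319095 F=4369045504/450322557 G=1230030848/117937335 H=59563267072/5854193241] → run F
t=17: vr[E=670809088/60319095 F=4553423872/450322557 G=1230030848/117937335 H=59563267072/5854193241] → run F
t=18: vr[E=670809088/60319095 F=4737802240/450322557 G=1230030848/117937335 H=59563267072/5854193241] → run H
t=19: vr[E=670809088/60319095 F=4737802240/450322557 G=1230030848/117937335 H=63343023616/5854193241] → run G
t=20: vr[E=670809088/60319095 F=4737802240/450322557 G=1414409216/117937335 H=63343023616/5854193241] → run F
t=21: vr[E=670809088/60319095 G=1414409216/117937335 H=63343023616/5854193241] → run H
t=22: vr[E=670809088/60319095 G=1414409216/117937335 H=67122780160/5854193241] → run E
t=23: vr[E=855187456/60319095 G=1414409216/117937335 H=67122780160/5854193241] → run H
t=24: vr[E=855187456/60319095 G=1414409216/117937335 H=70902536704/5854193241] → run G
t=25: vr[E=855187456/60319095 H=70902536704/5854193241] → run H
t=26: vr[E=855187456/60319095 H=74682293248/5854193241] → run H
t=27: vr[E=855187456/60319095 H=78462049792/5854193241] → run H
t=28: vr[E=855187456/60319095] → run E
t=29: (idle)
t=30: (idle)
t=31: (idle)
t=32: (idle)
t=33: (idle)
t=34: (idle)
t=35: (idle)
t=36: (idle)
t=37: (idle)
t=38: (idle)
t=39: (idle)

context switches = 21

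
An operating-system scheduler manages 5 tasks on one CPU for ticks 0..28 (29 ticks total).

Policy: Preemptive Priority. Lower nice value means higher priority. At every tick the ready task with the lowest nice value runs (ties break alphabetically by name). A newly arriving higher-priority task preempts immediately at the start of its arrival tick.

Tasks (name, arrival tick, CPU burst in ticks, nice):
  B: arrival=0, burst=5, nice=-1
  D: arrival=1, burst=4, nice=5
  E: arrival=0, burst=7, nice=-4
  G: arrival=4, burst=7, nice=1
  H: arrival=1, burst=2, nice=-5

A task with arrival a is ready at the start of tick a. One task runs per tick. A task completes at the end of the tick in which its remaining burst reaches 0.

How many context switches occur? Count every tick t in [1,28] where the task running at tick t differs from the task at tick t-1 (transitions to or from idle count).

t=0: ready={B,E} → run E
t=1: ready={B,D,E,H} → run H
t=2: ready={B,D,E,H} → run H
t=3: ready={B,D,E} → run E
t=4: ready={B,D,E,G} → run E
t=5: ready={B,D,E,G} → run E
t=6: ready={B,D,E,G} → run E
t=7: ready={B,D,E,G} → run E
t=8: ready={B,D,E,G} → run E
t=9: ready={B,D,G} → run B
t=10: ready={B,D,G} → run B
t=11: ready={B,D,G} → run B
t=12: ready={B,D,G} → run B
t=13: ready={B,D,G} → run B
t=14: ready={D,G} → run G
t=15: ready={D,G} → run G
t=16: ready={D,G} → run G
t=17: ready={D,G} → run G
t=18: ready={D,G} → run G
t=19: ready={D,G} → run G
t=20: ready={D,G} → run G
t=21: ready={D} → run D
t=22: ready={D} → run D
t=23: ready={D} → run D
t=24: ready={D} → run D
t=25: (idle)
t=26: (idle)
t=27: (idle)
t=28: (idle)

context switches = 6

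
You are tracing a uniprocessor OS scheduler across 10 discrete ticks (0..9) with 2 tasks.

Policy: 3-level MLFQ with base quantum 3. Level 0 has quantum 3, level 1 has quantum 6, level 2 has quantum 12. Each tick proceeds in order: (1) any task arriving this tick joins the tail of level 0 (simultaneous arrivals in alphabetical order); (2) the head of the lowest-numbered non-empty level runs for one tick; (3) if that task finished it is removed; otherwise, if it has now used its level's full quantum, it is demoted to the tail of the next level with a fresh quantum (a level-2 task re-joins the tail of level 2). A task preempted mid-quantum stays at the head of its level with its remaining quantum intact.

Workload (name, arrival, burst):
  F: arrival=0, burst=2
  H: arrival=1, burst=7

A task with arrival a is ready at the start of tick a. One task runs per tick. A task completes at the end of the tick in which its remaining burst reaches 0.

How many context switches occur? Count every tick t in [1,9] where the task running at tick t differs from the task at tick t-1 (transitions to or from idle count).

context switches = 2

t=0: L0/L1/L2 = F/-/- → run F
t=1: L0/L1/L2 = FH/-/- → run F
t=2: L0/L1/L2 = H/-/- → run H
t=3: L0/L1/L2 = H/-/- → run H
t=4: L0/L1/L2 = H/-/- → run H
t=5: L0/L1/L2 = -/H/- → run H
t=6: L0/L1/L2 = -/H/- → run H
t=7: L0/L1/L2 = -/H/- → run H
t=8: L0/L1/L2 = -/H/- → run H
t=9: (idle)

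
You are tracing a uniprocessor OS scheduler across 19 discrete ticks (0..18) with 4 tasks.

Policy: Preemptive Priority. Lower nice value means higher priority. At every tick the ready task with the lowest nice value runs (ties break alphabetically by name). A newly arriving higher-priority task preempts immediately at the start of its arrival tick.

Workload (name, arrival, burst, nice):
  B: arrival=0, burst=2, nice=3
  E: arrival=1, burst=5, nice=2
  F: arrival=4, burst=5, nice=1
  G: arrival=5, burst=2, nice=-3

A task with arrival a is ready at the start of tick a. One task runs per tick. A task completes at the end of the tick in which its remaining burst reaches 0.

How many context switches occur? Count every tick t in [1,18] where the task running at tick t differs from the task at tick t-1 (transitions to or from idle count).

context switches = 7

t=0: ready={B} → run B
t=1: ready={B,E} → run E
t=2: ready={B,E} → run E
t=3: ready={B,E} → run E
t=4: ready={B,E,F} → run F
t=5: ready={B,E,F,G} → run G
t=6: ready={B,E,F,G} → run G
t=7: ready={B,E,F} → run F
t=8: ready={B,E,F} → run F
t=9: ready={B,E,F} → run F
t=10: ready={B,E,F} → run F
t=11: ready={B,E} → run E
t=12: ready={B,E} → run E
t=13: ready={B} → run B
t=14: (idle)
t=15: (idle)
t=16: (idle)
t=17: (idle)
t=18: (idle)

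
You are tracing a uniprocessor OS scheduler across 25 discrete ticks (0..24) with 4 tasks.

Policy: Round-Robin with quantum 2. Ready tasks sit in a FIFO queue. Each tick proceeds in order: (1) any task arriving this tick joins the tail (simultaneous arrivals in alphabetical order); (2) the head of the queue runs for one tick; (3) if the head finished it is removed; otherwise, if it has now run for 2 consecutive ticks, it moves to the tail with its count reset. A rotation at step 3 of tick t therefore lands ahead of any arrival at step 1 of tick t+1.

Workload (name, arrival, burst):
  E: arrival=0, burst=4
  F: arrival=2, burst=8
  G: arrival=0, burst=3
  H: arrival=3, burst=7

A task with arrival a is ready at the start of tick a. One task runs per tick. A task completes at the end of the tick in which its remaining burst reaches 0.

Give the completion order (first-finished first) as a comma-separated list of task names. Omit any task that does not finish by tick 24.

t=0: queue=[E,G] q_used=0 → run E
t=1: queue=[E,G] q_used=1 → run E
t=2: queue=[G,E,F] q_used=0 → run G
t=3: queue=[G,E,F,H] q_used=1 → run G
t=4: queue=[E,F,H,G] q_used=0 → run E
t=5: queue=[E,F,H,G] q_used=1 → run E
t=6: queue=[F,H,G] q_used=0 → run F
t=7: queue=[F,H,G] q_used=1 → run F
t=8: queue=[H,G,F] q_used=0 → run H
t=9: queue=[H,G,F] q_used=1 → run H
t=10: queue=[G,F,H] q_used=0 → run G
t=11: queue=[F,H] q_used=0 → run F
t=12: queue=[F,H] q_used=1 → run F
t=13: queue=[H,F] q_used=0 → run H
t=14: queue=[H,F] q_used=1 → run H
t=15: queue=[F,H] q_used=0 → run F
t=16: queue=[F,H] q_used=1 → run F
t=17: queue=[H,F] q_used=0 → run H
t=18: queue=[H,F] q_used=1 → run H
t=19: queue=[F,H] q_used=0 → run F
t=20: queue=[F,H] q_used=1 → run F
t=21: queue=[H] q_used=0 → run H
t=22: (idle)
t=23: (idle)
t=24: (idle)

completion order = E, G, F, H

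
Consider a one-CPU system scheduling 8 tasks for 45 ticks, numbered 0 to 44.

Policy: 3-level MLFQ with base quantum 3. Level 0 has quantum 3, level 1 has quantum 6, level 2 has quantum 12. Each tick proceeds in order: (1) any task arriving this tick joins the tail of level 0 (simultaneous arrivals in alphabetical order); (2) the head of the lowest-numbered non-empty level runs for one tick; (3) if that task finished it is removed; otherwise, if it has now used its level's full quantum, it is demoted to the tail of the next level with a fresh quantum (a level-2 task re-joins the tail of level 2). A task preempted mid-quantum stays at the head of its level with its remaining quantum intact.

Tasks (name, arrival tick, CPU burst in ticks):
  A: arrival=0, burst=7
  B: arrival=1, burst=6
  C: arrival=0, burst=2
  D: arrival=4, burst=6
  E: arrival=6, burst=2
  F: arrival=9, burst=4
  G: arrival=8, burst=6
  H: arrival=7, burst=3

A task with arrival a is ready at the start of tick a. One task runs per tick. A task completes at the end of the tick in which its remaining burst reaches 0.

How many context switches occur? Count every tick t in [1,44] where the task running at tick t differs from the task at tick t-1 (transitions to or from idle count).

context switches = 13

t=0: L0/L1/L2 = AC/-/- → run A
t=1: L0/L1/L2 = ACB/-/- → run A
t=2: L0/L1/L2 = ACB/-/- → run A
t=3: L0/L1/L2 = CB/A/- → run C
t=4: L0/L1/L2 = CBD/A/- → run C
t=5: L0/L1/L2 = BD/A/- → run B
t=6: L0/L1/L2 = BDE/A/- → run B
t=7: L0/L1/L2 = BDEH/A/- → run B
t=8: L0/L1/L2 = DEHG/AB/- → run D
t=9: L0/L1/L2 = DEHGF/AB/- → run D
t=10: L0/L1/L2 = DEHGF/AB/- → run D
t=11: L0/L1/L2 = EHGF/ABD/- → run E
t=12: L0/L1/L2 = EHGF/ABD/- → run E
t=13: L0/L1/L2 = HGF/ABD/- → run H
t=14: L0/L1/L2 = HGF/ABD/- → run H
t=15: L0/L1/L2 = HGF/ABD/- → run H
t=16: L0/L1/L2 = GF/ABD/- → run G
t=17: L0/L1/L2 = GF/ABD/- → run G
t=18: L0/L1/L2 = GF/ABD/- → run G
t=19: L0/L1/L2 = F/ABDG/- → run F
t=20: L0/L1/L2 = F/ABDG/- → run F
t=21: L0/L1/L2 = F/ABDG/- → run F
t=22: L0/L1/L2 = -/ABDGF/- → run A
t=23: L0/L1/L2 = -/ABDGF/- → run A
t=24: L0/L1/L2 = -/ABDGF/- → run A
t=25: L0/L1/L2 = -/ABDGF/- → run A
t=26: L0/L1/L2 = -/BDGF/- → run B
t=27: L0/L1/L2 = -/BDGF/- → run B
t=28: L0/L1/L2 = -/BDGF/- → run B
t=29: L0/L1/L2 = -/DGF/- → run D
t=30: L0/L1/L2 = -/DGF/- → run D
t=31: L0/L1/L2 = -/DGF/- → run D
t=32: L0/L1/L2 = -/GF/- → run G
t=33: L0/L1/L2 = -/GF/- → run G
t=34: L0/L1/L2 = -/GF/- → run G
t=35: L0/L1/L2 = -/F/- → run F
t=36: (idle)
t=37: (idle)
t=38: (idle)
t=39: (idle)
t=40: (idle)
t=41: (idle)
t=42: (idle)
t=43: (idle)
t=44: (idle)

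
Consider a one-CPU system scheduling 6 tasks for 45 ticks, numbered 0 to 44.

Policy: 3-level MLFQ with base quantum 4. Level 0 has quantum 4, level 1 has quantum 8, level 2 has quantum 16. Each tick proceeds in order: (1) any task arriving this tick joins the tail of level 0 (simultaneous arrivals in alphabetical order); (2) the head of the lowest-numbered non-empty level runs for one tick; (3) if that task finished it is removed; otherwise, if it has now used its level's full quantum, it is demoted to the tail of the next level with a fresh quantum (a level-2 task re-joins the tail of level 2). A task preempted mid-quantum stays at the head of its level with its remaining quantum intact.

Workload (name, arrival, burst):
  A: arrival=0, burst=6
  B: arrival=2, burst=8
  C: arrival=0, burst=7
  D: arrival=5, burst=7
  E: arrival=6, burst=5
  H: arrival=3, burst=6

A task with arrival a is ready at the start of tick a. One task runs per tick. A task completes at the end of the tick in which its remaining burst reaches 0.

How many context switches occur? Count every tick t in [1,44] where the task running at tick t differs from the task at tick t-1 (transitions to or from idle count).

context switches = 12

t=0: L0/L1/L2 = AC/-/- → run A
t=1: L0/L1/L2 = AC/-/- → run A
t=2: L0/L1/L2 = ACB/-/- → run A
t=3: L0/L1/L2 = ACBH/-/- → run A
t=4: L0/L1/L2 = CBH/A/- → run C
t=5: L0/L1/L2 = CBHD/A/- → run C
t=6: L0/L1/L2 = CBHDE/A/- → run C
t=7: L0/L1/L2 = CBHDE/A/- → run C
t=8: L0/L1/L2 = BHDE/AC/- → run B
t=9: L0/L1/L2 = BHDE/AC/- → run B
t=10: L0/L1/L2 = BHDE/AC/- → run B
t=11: L0/L1/L2 = BHDE/AC/- → run B
t=12: L0/L1/L2 = HDE/ACB/- → run H
t=13: L0/L1/L2 = HDE/ACB/- → run H
t=14: L0/L1/L2 = HDE/ACB/- → run H
t=15: L0/L1/L2 = HDE/ACB/- → run H
t=16: L0/L1/L2 = DE/ACBH/- → run D
t=17: L0/L1/L2 = DE/ACBH/- → run D
t=18: L0/L1/L2 = DE/ACBH/- → run D
t=19: L0/L1/L2 = DE/ACBH/- → run D
t=20: L0/L1/L2 = E/ACBHD/- → run E
t=21: L0/L1/L2 = E/ACBHD/- → run E
t=22: L0/L1/L2 = E/ACBHD/- → run E
t=23: L0/L1/L2 = E/ACBHD/- → run E
t=24: L0/L1/L2 = -/ACBHDE/- → run A
t=25: L0/L1/L2 = -/ACBHDE/- → run A
t=26: L0/L1/L2 = -/CBHDE/- → run C
t=27: L0/L1/L2 = -/CBHDE/- → run C
t=28: L0/L1/L2 = -/CBHDE/- → run C
t=29: L0/L1/L2 = -/BHDE/- → run B
t=30: L0/L1/L2 = -/BHDE/- → run B
t=31: L0/L1/L2 = -/BHDE/- → run B
t=32: L0/L1/L2 = -/BHDE/- → run B
t=33: L0/L1/L2 = -/HDE/- → run H
t=34: L0/L1/L2 = -/HDE/- → run H
t=35: L0/L1/L2 = -/DE/- → run D
t=36: L0/L1/L2 = -/DE/- → run D
t=37: L0/L1/L2 = -/DE/- → run D
t=38: L0/L1/L2 = -/E/- → run E
t=39: (idle)
t=40: (idle)
t=41: (idle)
t=42: (idle)
t=43: (idle)
t=44: (idle)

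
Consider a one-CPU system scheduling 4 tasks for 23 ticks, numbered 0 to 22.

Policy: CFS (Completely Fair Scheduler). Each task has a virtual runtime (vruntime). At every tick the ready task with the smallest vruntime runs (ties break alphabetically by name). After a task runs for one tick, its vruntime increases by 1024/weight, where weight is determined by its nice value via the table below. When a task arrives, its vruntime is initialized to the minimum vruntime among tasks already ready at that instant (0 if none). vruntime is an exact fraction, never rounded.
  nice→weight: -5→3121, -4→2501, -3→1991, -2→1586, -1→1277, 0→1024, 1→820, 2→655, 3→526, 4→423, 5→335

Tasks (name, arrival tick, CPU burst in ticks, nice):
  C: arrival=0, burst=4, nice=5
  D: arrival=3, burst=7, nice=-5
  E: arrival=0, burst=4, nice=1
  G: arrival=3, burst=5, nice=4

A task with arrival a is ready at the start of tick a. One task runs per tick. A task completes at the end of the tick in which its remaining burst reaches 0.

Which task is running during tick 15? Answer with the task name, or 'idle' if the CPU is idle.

t=0: vr[C=0 E=0] → run C
t=1: vr[C=1024/335 E=0] → run E
t=2: vr[C=1024/335 E=256/205] → run E
t=3: vr[C=1024/335 D=512/205 E=512/205 G=512/205] → run D
t=4: vr[C=1024/335 D=1807872/639805 E=512/205 G=512/205] → run E
t=5: vr[C=1024/335 D=1807872/639805 E=768/205 G=512/205] → run G
t=6: vr[C=1024/335 D=1807872/639805 E=768/205 G=426496/86715] → run D
t=7: vr[C=1024/335 D=2017792/639805 E=768/205 G=426496/86715] → run C
t=8: vr[C=2048/335 D=2017792/639805 E=768/205 G=426496/86715] → run D
t=9: vr[C=2048/335 D=2227712/639805 E=768/205 G=426496/86715] → run D
t=10: vr[C=2048/335 D=2437632/639805 E=768/205 G=426496/86715] → run E
t=11: vr[C=2048/335 D=2437632/639805 G=426496/86715] → run D
t=12: vr[C=2048/335 D=2647552/639805 G=426496/86715] → run D
t=13: vr[C=2048/335 D=2857472/639805 G=426496/86715] → run D
t=14: vr[C=2048/335 G=426496/86715] → run G
t=15: vr[C=2048/335 G=636416/86715] → run C
t=16: vr[C=3072/335 G=636416/86715] → run G
t=17: vr[C=3072/335 G=282112/28905] → run C
t=18: vr[G=282112/28905] → run G
t=19: vr[G=1056256/86715] → run G
t=20: (idle)
t=21: (idle)
t=22: (idle)

running at tick 15 = C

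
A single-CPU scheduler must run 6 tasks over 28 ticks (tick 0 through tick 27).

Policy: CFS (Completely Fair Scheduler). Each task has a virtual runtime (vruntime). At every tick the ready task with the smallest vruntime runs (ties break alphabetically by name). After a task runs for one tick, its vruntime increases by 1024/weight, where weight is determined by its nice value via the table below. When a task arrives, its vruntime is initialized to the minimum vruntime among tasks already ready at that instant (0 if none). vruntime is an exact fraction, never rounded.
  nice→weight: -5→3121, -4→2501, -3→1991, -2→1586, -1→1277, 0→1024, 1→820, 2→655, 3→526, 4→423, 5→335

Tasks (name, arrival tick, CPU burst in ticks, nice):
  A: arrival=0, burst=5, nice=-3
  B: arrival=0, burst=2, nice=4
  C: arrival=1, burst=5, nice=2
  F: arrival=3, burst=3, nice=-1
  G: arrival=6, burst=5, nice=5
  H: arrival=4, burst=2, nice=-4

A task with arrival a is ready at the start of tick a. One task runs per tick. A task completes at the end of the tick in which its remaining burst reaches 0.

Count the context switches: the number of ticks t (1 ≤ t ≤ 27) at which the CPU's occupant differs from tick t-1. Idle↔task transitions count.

context switches = 19

t=0: vr[A=0 B=0] → run A
t=1: vr[A=1024/1991 B=0 C=0] → run B
t=2: vr[A=1024/1991 B=1024/423 C=0] → run C
t=3: vr[A=1024/1991 B=1024/423 C=1024/655 F=1024/1991] → run A
t=4: vr[A=2048/1991 B=1024/423 C=1024/655 F=1024/1991 H=1024/1991] → run F
t=5: vr[A=2048/1991 B=1024/423 C=1024/655 F=3346432/2542507 H=1024/1991] → run H
t=6: vr[A=2048/1991 B=1024/423 C=1024/655 F=3346432/2542507 G=4599808/4979491 H=4599808/4979491] → run G
t=7: vr[A=2048/1991 B=1024/423 C=1024/655 F=3346432/2542507 G=6639934464/1668129485 H=4599808/4979491] → run H
t=8: vr[A=2048/1991 B=1024/423 C=1024/655 F=3346432/2542507 G=6639934464/1668129485] → run A
t=9: vr[A=3072/1991 B=1024/423 C=1024/655 F=3346432/2542507 G=6639934464/1668129485] → run F
t=10: vr[A=3072/1991 B=1024/423 C=1024/655 F=5385216/2542507 G=6639934464/1668129485] → run A
t=11: vr[A=4096/1991 B=1024/423 C=1024/655 F=5385216/2542507 G=6639934464/1668129485] → run C
t=12: vr[A=4096/1991 B=1024/423 C=2048/655 F=5385216/2542507 G=6639934464/1668129485] → run A
t=13: vr[B=1024/423 C=2048/655 F=5385216/2542507 G=6639934464/1668129485] → run F
t=14: vr[B=1024/423 C=2048/655 G=6639934464/1668129485] → run B
t=15: vr[C=2048/655 G=6639934464/1668129485] → run C
t=16: vr[C=3072/655 G=6639934464/1668129485] → run G
t=17: vr[C=3072/655 G=11738933248/1668129485] → run C
t=18: vr[C=4096/655 G=11738933248/1668129485] → run C
t=19: vr[G=11738933248/1668129485] → run G
t=20: vr[G=16837932032/1668129485] → run G
t=21: vr[G=21936930816/1668129485] → run G
t=22: (idle)
t=23: (idle)
t=24: (idle)
t=25: (idle)
t=26: (idle)
t=27: (idle)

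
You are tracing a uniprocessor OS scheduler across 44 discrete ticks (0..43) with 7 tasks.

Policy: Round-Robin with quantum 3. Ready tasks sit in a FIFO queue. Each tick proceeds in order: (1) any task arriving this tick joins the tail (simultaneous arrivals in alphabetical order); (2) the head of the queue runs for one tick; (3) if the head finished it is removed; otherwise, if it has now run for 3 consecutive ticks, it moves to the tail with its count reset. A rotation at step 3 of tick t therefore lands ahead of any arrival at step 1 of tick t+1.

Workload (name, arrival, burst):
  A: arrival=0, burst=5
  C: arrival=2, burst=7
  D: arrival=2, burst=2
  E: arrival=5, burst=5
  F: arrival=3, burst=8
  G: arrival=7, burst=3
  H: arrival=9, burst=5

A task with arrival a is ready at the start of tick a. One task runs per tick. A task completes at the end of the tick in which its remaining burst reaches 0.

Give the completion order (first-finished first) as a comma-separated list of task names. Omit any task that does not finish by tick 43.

completion order = D, A, G, E, C, H, F

t=0: queue=[A] q_used=0 → run A
t=1: queue=[A] q_used=1 → run A
t=2: queue=[A,C,D] q_used=2 → run A
t=3: queue=[C,D,A,F] q_used=0 → run C
t=4: queue=[C,D,A,F] q_used=1 → run C
t=5: queue=[C,D,A,F,E] q_used=2 → run C
t=6: queue=[D,A,F,E,C] q_used=0 → run D
t=7: queue=[D,A,F,E,C,G] q_used=1 → run D
t=8: queue=[A,F,E,C,G] q_used=0 → run A
t=9: queue=[A,F,E,C,G,H] q_used=1 → run A
t=10: queue=[F,E,C,G,H] q_used=0 → run F
t=11: queue=[F,E,C,G,H] q_used=1 → run F
t=12: queue=[F,E,C,G,H] q_used=2 → run F
t=13: queue=[E,C,G,H,F] q_used=0 → run E
t=14: queue=[E,C,G,H,F] q_used=1 → run E
t=15: queue=[E,C,G,H,F] q_used=2 → run E
t=16: queue=[C,G,H,F,E] q_used=0 → run C
t=17: queue=[C,G,H,F,E] q_used=1 → run C
t=18: queue=[C,G,H,F,E] q_used=2 → run C
t=19: queue=[G,H,F,E,C] q_used=0 → run G
t=20: queue=[G,H,F,E,C] q_used=1 → run G
t=21: queue=[G,H,F,E,C] q_used=2 → run G
t=22: queue=[H,F,E,C] q_used=0 → run H
t=23: queue=[H,F,E,C] q_used=1 → run H
t=24: queue=[H,F,E,C] q_used=2 → run H
t=25: queue=[F,E,C,H] q_used=0 → run F
t=26: queue=[F,E,C,H] q_used=1 → run F
t=27: queue=[F,E,C,H] q_used=2 → run F
t=28: queue=[E,C,H,F] q_used=0 → run E
t=29: queue=[E,C,H,F] q_used=1 → run E
t=30: queue=[C,H,F] q_used=0 → run C
t=31: queue=[H,F] q_used=0 → run H
t=32: queue=[H,F] q_used=1 → run H
t=33: queue=[F] q_used=0 → run F
t=34: queue=[F] q_used=1 → run F
t=35: (idle)
t=36: (idle)
t=37: (idle)
t=38: (idle)
t=39: (idle)
t=40: (idle)
t=41: (idle)
t=42: (idle)
t=43: (idle)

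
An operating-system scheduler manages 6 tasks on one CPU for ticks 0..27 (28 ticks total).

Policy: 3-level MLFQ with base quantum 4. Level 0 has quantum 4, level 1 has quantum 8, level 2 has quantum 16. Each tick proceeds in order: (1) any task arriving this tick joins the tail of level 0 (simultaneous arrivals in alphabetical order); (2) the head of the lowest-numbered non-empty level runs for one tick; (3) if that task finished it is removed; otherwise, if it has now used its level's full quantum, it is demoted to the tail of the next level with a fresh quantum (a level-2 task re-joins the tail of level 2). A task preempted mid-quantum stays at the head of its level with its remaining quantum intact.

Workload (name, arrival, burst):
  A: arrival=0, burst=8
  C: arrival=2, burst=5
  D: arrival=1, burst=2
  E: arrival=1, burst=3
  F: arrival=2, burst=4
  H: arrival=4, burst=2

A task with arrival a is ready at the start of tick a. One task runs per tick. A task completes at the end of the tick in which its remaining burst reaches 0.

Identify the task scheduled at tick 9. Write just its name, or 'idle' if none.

t=0: L0/L1/L2 = A/-/- → run A
t=1: L0/L1/L2 = ADE/-/- → run A
t=2: L0/L1/L2 = ADECF/-/- → run A
t=3: L0/L1/L2 = ADECF/-/- → run A
t=4: L0/L1/L2 = DECFH/A/- → run D
t=5: L0/L1/L2 = DECFH/A/- → run D
t=6: L0/L1/L2 = ECFH/A/- → run E
t=7: L0/L1/L2 = ECFH/A/- → run E
t=8: L0/L1/L2 = ECFH/A/- → run E
t=9: L0/L1/L2 = CFH/A/- → run C
t=10: L0/L1/L2 = CFH/A/- → run C
t=11: L0/L1/L2 = CFH/A/- → run C
t=12: L0/L1/L2 = CFH/A/- → run C
t=13: L0/L1/L2 = FH/AC/- → run F
t=14: L0/L1/L2 = FH/AC/- → run F
t=15: L0/L1/L2 = FH/AC/- → run F
t=16: L0/L1/L2 = FH/AC/- → run F
t=17: L0/L1/L2 = H/AC/- → run H
t=18: L0/L1/L2 = H/AC/- → run H
t=19: L0/L1/L2 = -/AC/- → run A
t=20: L0/L1/L2 = -/AC/- → run A
t=21: L0/L1/L2 = -/AC/- → run A
t=22: L0/L1/L2 = -/AC/- → run A
t=23: L0/L1/L2 = -/C/- → run C
t=24: (idle)
t=25: (idle)
t=26: (idle)
t=27: (idle)

running at tick 9 = C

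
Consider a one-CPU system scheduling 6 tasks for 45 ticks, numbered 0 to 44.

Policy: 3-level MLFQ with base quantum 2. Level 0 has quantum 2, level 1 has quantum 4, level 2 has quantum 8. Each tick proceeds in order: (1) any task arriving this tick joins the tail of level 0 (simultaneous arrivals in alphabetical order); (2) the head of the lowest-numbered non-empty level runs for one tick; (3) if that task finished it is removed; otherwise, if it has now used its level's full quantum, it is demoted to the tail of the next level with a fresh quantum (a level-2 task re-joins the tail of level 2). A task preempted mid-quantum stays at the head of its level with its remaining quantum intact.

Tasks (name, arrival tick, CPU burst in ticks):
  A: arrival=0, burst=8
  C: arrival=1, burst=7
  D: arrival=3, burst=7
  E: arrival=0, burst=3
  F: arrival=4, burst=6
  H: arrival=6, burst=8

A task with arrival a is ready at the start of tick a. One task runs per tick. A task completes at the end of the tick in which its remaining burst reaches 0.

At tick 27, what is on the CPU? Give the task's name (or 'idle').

running at tick 27 = F

t=0: L0/L1/L2 = AE/-/- → run A
t=1: L0/L1/L2 = AEC/-/- → run A
t=2: L0/L1/L2 = EC/A/- → run E
t=3: L0/L1/L2 = ECD/A/- → run E
t=4: L0/L1/L2 = CDF/AE/- → run C
t=5: L0/L1/L2 = CDF/AE/- → run C
t=6: L0/L1/L2 = DFH/AEC/- → run D
t=7: L0/L1/L2 = DFH/AEC/- → run D
t=8: L0/L1/L2 = FH/AECD/- → run F
t=9: L0/L1/L2 = FH/AECD/- → run F
t=10: L0/L1/L2 = H/AECDF/- → run H
t=11: L0/L1/L2 = H/AECDF/- → run H
t=12: L0/L1/L2 = -/AECDFH/- → run A
t=13: L0/L1/L2 = -/AECDFH/- → run A
t=14: L0/L1/L2 = -/AECDFH/- → run A
t=15: L0/L1/L2 = -/AECDFH/- → run A
t=16: L0/L1/L2 = -/ECDFH/A → run E
t=17: L0/L1/L2 = -/CDFH/A → run C
t=18: L0/L1/L2 = -/CDFH/A → run C
t=19: L0/L1/L2 = -/CDFH/A → run C
t=20: L0/L1/L2 = -/CDFH/A → run C
t=21: L0/L1/L2 = -/DFH/AC → run D
t=22: L0/L1/L2 = -/DFH/AC → run D
t=23: L0/L1/L2 = -/DFH/AC → run D
t=24: L0/L1/L2 = -/DFH/AC → run D
t=25: L0/L1/L2 = -/FH/ACD → run F
t=26: L0/L1/L2 = -/FH/ACD → run F
t=27: L0/L1/L2 = -/FH/ACD → run F
t=28: L0/L1/L2 = -/FH/ACD → run F
t=29: L0/L1/L2 = -/H/ACD → run H
t=30: L0/L1/L2 = -/H/ACD → run H
t=31: L0/L1/L2 = -/H/ACD → run H
t=32: L0/L1/L2 = -/H/ACD → run H
t=33: L0/L1/L2 = -/-/ACDH → run A
t=34: L0/L1/L2 = -/-/ACDH → run A
t=35: L0/L1/L2 = -/-/CDH → run C
t=36: L0/L1/L2 = -/-/DH → run D
t=37: L0/L1/L2 = -/-/H → run H
t=38: L0/L1/L2 = -/-/H → run H
t=39: (idle)
t=40: (idle)
t=41: (idle)
t=42: (idle)
t=43: (idle)
t=44: (idle)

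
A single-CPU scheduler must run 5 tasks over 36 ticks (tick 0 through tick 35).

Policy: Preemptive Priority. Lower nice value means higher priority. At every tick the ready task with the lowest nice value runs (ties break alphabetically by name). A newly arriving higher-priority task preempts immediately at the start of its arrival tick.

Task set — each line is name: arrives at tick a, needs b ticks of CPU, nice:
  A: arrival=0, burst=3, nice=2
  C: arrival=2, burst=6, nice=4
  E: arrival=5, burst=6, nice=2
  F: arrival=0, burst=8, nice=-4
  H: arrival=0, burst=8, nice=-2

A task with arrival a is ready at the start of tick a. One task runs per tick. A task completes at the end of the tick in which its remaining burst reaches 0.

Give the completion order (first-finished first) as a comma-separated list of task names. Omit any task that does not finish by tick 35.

t=0: ready={A,F,H} → run F
t=1: ready={A,F,H} → run F
t=2: ready={A,C,F,H} → run F
t=3: ready={A,C,F,H} → run F
t=4: ready={A,C,F,H} → run F
t=5: ready={A,C,E,F,H} → run F
t=6: ready={A,C,E,F,H} → run F
t=7: ready={A,C,E,F,H} → run F
t=8: ready={A,C,E,H} → run H
t=9: ready={A,C,E,H} → run H
t=10: ready={A,C,E,H} → run H
t=11: ready={A,C,E,H} → run H
t=12: ready={A,C,E,H} → run H
t=13: ready={A,C,E,H} → run H
t=14: ready={A,C,E,H} → run H
t=15: ready={A,C,E,H} → run H
t=16: ready={A,C,E} → run A
t=17: ready={A,C,E} → run A
t=18: ready={A,C,E} → run A
t=19: ready={C,E} → run E
t=20: ready={C,E} → run E
t=21: ready={C,E} → run E
t=22: ready={C,E} → run E
t=23: ready={C,E} → run E
t=24: ready={C,E} → run E
t=25: ready={C} → run C
t=26: ready={C} → run C
t=27: ready={C} → run C
t=28: ready={C} → run C
t=29: ready={C} → run C
t=30: ready={C} → run C
t=31: (idle)
t=32: (idle)
t=33: (idle)
t=34: (idle)
t=35: (idle)

completion order = F, H, A, E, C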